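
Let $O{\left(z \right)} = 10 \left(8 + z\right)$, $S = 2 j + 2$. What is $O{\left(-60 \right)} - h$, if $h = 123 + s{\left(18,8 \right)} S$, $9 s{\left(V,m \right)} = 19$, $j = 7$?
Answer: $- \frac{6091}{9} \approx -676.78$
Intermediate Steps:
$s{\left(V,m \right)} = \frac{19}{9}$ ($s{\left(V,m \right)} = \frac{1}{9} \cdot 19 = \frac{19}{9}$)
$S = 16$ ($S = 2 \cdot 7 + 2 = 14 + 2 = 16$)
$O{\left(z \right)} = 80 + 10 z$
$h = \frac{1411}{9}$ ($h = 123 + \frac{19}{9} \cdot 16 = 123 + \frac{304}{9} = \frac{1411}{9} \approx 156.78$)
$O{\left(-60 \right)} - h = \left(80 + 10 \left(-60\right)\right) - \frac{1411}{9} = \left(80 - 600\right) - \frac{1411}{9} = -520 - \frac{1411}{9} = - \frac{6091}{9}$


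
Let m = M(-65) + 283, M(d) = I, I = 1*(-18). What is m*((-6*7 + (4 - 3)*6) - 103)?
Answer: -36835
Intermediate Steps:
I = -18
M(d) = -18
m = 265 (m = -18 + 283 = 265)
m*((-6*7 + (4 - 3)*6) - 103) = 265*((-6*7 + (4 - 3)*6) - 103) = 265*((-42 + 1*6) - 103) = 265*((-42 + 6) - 103) = 265*(-36 - 103) = 265*(-139) = -36835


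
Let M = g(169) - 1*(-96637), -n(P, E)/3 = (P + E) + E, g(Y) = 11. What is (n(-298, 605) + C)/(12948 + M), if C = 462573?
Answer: 153279/36532 ≈ 4.1957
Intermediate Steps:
n(P, E) = -6*E - 3*P (n(P, E) = -3*((P + E) + E) = -3*((E + P) + E) = -3*(P + 2*E) = -6*E - 3*P)
M = 96648 (M = 11 - 1*(-96637) = 11 + 96637 = 96648)
(n(-298, 605) + C)/(12948 + M) = ((-6*605 - 3*(-298)) + 462573)/(12948 + 96648) = ((-3630 + 894) + 462573)/109596 = (-2736 + 462573)*(1/109596) = 459837*(1/109596) = 153279/36532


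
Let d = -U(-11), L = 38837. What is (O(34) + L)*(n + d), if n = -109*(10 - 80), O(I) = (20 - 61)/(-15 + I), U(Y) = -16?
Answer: 5641692852/19 ≈ 2.9693e+8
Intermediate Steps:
O(I) = -41/(-15 + I)
n = 7630 (n = -109*(-70) = 7630)
d = 16 (d = -1*(-16) = 16)
(O(34) + L)*(n + d) = (-41/(-15 + 34) + 38837)*(7630 + 16) = (-41/19 + 38837)*7646 = (737862/19)*7646 = 5641692852/19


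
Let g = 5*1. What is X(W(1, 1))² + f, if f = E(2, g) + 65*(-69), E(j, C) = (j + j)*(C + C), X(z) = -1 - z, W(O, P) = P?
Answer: -4441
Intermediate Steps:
g = 5
E(j, C) = 4*C*j (E(j, C) = (2*j)*(2*C) = 4*C*j)
f = -4445 (f = 4*5*2 + 65*(-69) = 40 - 4485 = -4445)
X(W(1, 1))² + f = (-1 - 1*1)² - 4445 = (-1 - 1)² - 4445 = (-2)² - 4445 = 4 - 4445 = -4441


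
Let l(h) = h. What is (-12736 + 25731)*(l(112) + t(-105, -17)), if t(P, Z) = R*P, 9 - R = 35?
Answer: 36931790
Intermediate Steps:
R = -26 (R = 9 - 1*35 = 9 - 35 = -26)
t(P, Z) = -26*P
(-12736 + 25731)*(l(112) + t(-105, -17)) = (-12736 + 25731)*(112 - 26*(-105)) = 12995*(112 + 2730) = 12995*2842 = 36931790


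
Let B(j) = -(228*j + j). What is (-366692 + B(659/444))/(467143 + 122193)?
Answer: -162962159/261665184 ≈ -0.62279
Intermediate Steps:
B(j) = -229*j
(-366692 + B(659/444))/(467143 + 122193) = (-366692 - 150911/444)/(467143 + 122193) = (-366692 - 150911/444)/589336 = (-366692 - 229*659/444)*(1/589336) = (-366692 - 150911/444)*(1/589336) = -162962159/444*1/589336 = -162962159/261665184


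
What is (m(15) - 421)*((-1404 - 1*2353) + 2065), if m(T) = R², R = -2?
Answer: 705564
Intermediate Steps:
m(T) = 4 (m(T) = (-2)² = 4)
(m(15) - 421)*((-1404 - 1*2353) + 2065) = (4 - 421)*((-1404 - 1*2353) + 2065) = -417*((-1404 - 2353) + 2065) = -417*(-3757 + 2065) = -417*(-1692) = 705564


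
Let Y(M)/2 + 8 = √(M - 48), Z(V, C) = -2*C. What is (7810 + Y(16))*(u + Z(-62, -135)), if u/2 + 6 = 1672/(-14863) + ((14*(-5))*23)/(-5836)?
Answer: 43660787762970/21685117 + 44814768040*I*√2/21685117 ≈ 2.0134e+6 + 2922.6*I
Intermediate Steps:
Y(M) = -16 + 2*√(-48 + M) (Y(M) = -16 + 2*√(M - 48) = -16 + 2*√(-48 + M))
u = -253135585/21685117 (u = -12 + 2*(1672/(-14863) + ((14*(-5))*23)/(-5836)) = -12 + 2*(1672*(-1/14863) - 70*23*(-1/5836)) = -12 + 2*(-1672/14863 - 1610*(-1/5836)) = -12 + 2*(-1672/14863 + 805/2918) = -12 + 2*(7085819/43370234) = -12 + 7085819/21685117 = -253135585/21685117 ≈ -11.673)
(7810 + Y(16))*(u + Z(-62, -135)) = (7810 + (-16 + 2*√(-48 + 16)))*(-253135585/21685117 - 2*(-135)) = (7810 + (-16 + 2*√(-32)))*(-253135585/21685117 + 270) = (7810 + (-16 + 2*(4*I*√2)))*(5601846005/21685117) = (7810 + (-16 + 8*I*√2))*(5601846005/21685117) = (7794 + 8*I*√2)*(5601846005/21685117) = 43660787762970/21685117 + 44814768040*I*√2/21685117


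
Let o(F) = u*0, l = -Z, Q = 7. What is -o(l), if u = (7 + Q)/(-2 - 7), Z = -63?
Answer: 0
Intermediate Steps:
u = -14/9 (u = (7 + 7)/(-2 - 7) = 14/(-9) = 14*(-⅑) = -14/9 ≈ -1.5556)
l = 63 (l = -1*(-63) = 63)
o(F) = 0 (o(F) = -14/9*0 = 0)
-o(l) = -1*0 = 0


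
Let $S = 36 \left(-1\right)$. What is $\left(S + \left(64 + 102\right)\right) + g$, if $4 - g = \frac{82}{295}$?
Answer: $\frac{39448}{295} \approx 133.72$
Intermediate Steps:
$g = \frac{1098}{295}$ ($g = 4 - \frac{82}{295} = \frac{1098}{295} \approx 3.722$)
$S = -36$
$\left(S + \left(64 + 102\right)\right) + g = \left(-36 + \left(64 + 102\right)\right) + \frac{1098}{295} = \left(-36 + 166\right) + \frac{1098}{295} = 130 + \frac{1098}{295} = \frac{39448}{295}$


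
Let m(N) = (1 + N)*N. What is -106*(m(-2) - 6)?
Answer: 424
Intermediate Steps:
m(N) = N*(1 + N)
-106*(m(-2) - 6) = -106*(-2*(1 - 2) - 6) = -106*(-2*(-1) - 6) = -106*(2 - 6) = -106*(-4) = 424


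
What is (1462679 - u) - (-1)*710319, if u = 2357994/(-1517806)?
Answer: 1649095880191/758903 ≈ 2.1730e+6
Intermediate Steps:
u = -1178997/758903 (u = 2357994*(-1/1517806) = -1178997/758903 ≈ -1.5536)
(1462679 - u) - (-1)*710319 = (1462679 - 1*(-1178997/758903)) - (-1)*710319 = (1462679 + 1178997/758903) - 1*(-710319) = 1110032660134/758903 + 710319 = 1649095880191/758903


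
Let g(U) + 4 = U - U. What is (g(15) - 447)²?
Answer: 203401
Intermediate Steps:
g(U) = -4 (g(U) = -4 + (U - U) = -4 + 0 = -4)
(g(15) - 447)² = (-4 - 447)² = (-451)² = 203401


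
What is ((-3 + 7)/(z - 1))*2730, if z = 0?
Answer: -10920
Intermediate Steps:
((-3 + 7)/(z - 1))*2730 = ((-3 + 7)/(0 - 1))*2730 = (4/(-1))*2730 = (4*(-1))*2730 = -4*2730 = -10920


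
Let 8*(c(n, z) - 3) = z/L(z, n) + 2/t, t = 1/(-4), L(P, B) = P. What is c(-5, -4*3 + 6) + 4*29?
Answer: 945/8 ≈ 118.13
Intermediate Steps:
t = -1/4 ≈ -0.25000
c(n, z) = 17/8 (c(n, z) = 3 + (z/z + 2/(-1/4))/8 = 3 + (1 + 2*(-4))/8 = 3 + (1 - 8)/8 = 3 + (1/8)*(-7) = 3 - 7/8 = 17/8)
c(-5, -4*3 + 6) + 4*29 = 17/8 + 4*29 = 17/8 + 116 = 945/8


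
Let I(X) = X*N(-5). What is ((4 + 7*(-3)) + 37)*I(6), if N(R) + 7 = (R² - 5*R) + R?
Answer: 4560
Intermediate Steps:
N(R) = -7 + R² - 4*R (N(R) = -7 + ((R² - 5*R) + R) = -7 + (R² - 4*R) = -7 + R² - 4*R)
I(X) = 38*X (I(X) = X*(-7 + (-5)² - 4*(-5)) = X*(-7 + 25 + 20) = X*38 = 38*X)
((4 + 7*(-3)) + 37)*I(6) = ((4 + 7*(-3)) + 37)*(38*6) = ((4 - 21) + 37)*228 = (-17 + 37)*228 = 20*228 = 4560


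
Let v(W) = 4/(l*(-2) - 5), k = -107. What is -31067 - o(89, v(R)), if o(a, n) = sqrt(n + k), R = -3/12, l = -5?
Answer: -31067 - 3*I*sqrt(295)/5 ≈ -31067.0 - 10.305*I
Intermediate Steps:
R = -1/4 (R = -3*1/12 = -1/4 ≈ -0.25000)
v(W) = 4/5 (v(W) = 4/(-5*(-2) - 5) = 4/(10 - 5) = 4/5)
o(a, n) = sqrt(-107 + n) (o(a, n) = sqrt(n - 107) = sqrt(-107 + n))
-31067 - o(89, v(R)) = -31067 - sqrt(-107 + 4/5) = -31067 - sqrt(-531/5) = -31067 - 3*I*sqrt(295)/5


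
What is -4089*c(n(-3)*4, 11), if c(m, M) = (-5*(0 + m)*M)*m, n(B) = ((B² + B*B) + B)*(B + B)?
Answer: 29146392000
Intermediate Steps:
n(B) = 2*B*(B + 2*B²) (n(B) = ((B² + B²) + B)*(2*B) = (2*B² + B)*(2*B) = (B + 2*B²)*(2*B) = 2*B*(B + 2*B²))
c(m, M) = -5*M*m² (c(m, M) = (-5*m*M)*m = (-5*M*m)*m = -5*M*m²)
-4089*c(n(-3)*4, 11) = -(-20445)*11*(((-3)²*(2 + 4*(-3)))*4)² = -(-20445)*11*((9*(2 - 12))*4)² = -(-20445)*11*((9*(-10))*4)² = -(-20445)*11*(-90*4)² = -(-20445)*11*(-360)² = -(-20445)*11*129600 = -4089*(-7128000) = 29146392000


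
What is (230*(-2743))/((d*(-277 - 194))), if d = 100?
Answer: 63089/4710 ≈ 13.395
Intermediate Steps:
(230*(-2743))/((d*(-277 - 194))) = (230*(-2743))/((100*(-277 - 194))) = -630890/(100*(-471)) = -630890/(-47100) = -630890*(-1/47100) = 63089/4710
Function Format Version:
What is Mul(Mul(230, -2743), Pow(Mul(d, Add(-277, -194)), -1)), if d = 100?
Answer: Rational(63089, 4710) ≈ 13.395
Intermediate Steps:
Mul(Mul(230, -2743), Pow(Mul(d, Add(-277, -194)), -1)) = Mul(Mul(230, -2743), Pow(Mul(100, Add(-277, -194)), -1)) = Mul(-630890, Pow(Mul(100, -471), -1)) = Mul(-630890, Pow(-47100, -1)) = Mul(-630890, Rational(-1, 47100)) = Rational(63089, 4710)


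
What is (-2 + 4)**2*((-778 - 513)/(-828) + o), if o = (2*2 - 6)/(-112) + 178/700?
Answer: 530717/72450 ≈ 7.3253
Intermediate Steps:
o = 381/1400 (o = (4 - 6)*(-1/112) + 178*(1/700) = -2*(-1/112) + 89/350 = 1/56 + 89/350 = 381/1400 ≈ 0.27214)
(-2 + 4)**2*((-778 - 513)/(-828) + o) = (-2 + 4)**2*((-778 - 513)/(-828) + 381/1400) = 2**2*(-1291*(-1/828) + 381/1400) = 4*(1291/828 + 381/1400) = 4*(530717/289800) = 530717/72450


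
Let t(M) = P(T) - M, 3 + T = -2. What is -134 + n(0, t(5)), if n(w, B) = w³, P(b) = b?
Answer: -134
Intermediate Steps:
T = -5 (T = -3 - 2 = -5)
t(M) = -5 - M
-134 + n(0, t(5)) = -134 + 0³ = -134 + 0 = -134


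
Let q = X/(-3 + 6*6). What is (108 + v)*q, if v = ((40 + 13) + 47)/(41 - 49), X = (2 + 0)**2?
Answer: 382/33 ≈ 11.576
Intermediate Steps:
X = 4 (X = 2**2 = 4)
v = -25/2 (v = (53 + 47)/(-8) = 100*(-1/8) = -25/2 ≈ -12.500)
q = 4/33 (q = 4/(-3 + 6*6) = 4/(-3 + 36) = 4/33 ≈ 0.12121)
(108 + v)*q = (108 - 25/2)*(4/33) = (191/2)*(4/33) = 382/33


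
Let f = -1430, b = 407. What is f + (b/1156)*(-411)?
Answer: -1820357/1156 ≈ -1574.7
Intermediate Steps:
f + (b/1156)*(-411) = -1430 + (407/1156)*(-411) = -1430 - 167277/1156 = -1820357/1156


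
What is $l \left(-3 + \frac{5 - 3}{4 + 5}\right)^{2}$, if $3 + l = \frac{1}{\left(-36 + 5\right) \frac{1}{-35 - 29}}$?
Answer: $- \frac{18125}{2511} \approx -7.2182$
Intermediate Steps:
$l = - \frac{29}{31}$ ($l = -3 + \frac{1}{\left(-36 + 5\right) \frac{1}{-35 - 29}} = -3 + \frac{1}{\left(-31\right) \frac{1}{-64}} = -3 + \frac{1}{\left(-31\right) \left(- \frac{1}{64}\right)} = -3 + \frac{1}{\frac{31}{64}} = -3 + \frac{64}{31} = - \frac{29}{31} \approx -0.93548$)
$l \left(-3 + \frac{5 - 3}{4 + 5}\right)^{2} = - \frac{29 \left(-3 + \frac{5 - 3}{4 + 5}\right)^{2}}{31} = - \frac{29 \left(-3 + \frac{2}{9}\right)^{2}}{31} = - \frac{29 \left(- \frac{25}{9}\right)^{2}}{31} = \left(- \frac{29}{31}\right) \frac{625}{81} = - \frac{18125}{2511}$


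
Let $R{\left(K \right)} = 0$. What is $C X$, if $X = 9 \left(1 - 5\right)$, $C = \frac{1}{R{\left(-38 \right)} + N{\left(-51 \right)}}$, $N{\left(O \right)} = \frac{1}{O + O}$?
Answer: $3672$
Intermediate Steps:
$N{\left(O \right)} = \frac{1}{2 O}$
$C = -102$ ($C = \frac{1}{0 + \frac{1}{2 \left(-51\right)}} = \frac{1}{0 + \frac{1}{2} \left(- \frac{1}{51}\right)} = \frac{1}{0 - \frac{1}{102}} = \frac{1}{- \frac{1}{102}} = -102$)
$X = -36$ ($X = 9 \left(-4\right) = -36$)
$C X = \left(-102\right) \left(-36\right) = 3672$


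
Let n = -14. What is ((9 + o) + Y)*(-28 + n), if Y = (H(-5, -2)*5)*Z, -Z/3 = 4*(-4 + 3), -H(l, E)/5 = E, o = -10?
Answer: -25158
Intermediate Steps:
H(l, E) = -5*E
Z = 12 (Z = -12*(-4 + 3) = -12*(-1) = -3*(-4) = 12)
Y = 600 (Y = (-5*(-2)*5)*12 = (10*5)*12 = 50*12 = 600)
((9 + o) + Y)*(-28 + n) = ((9 - 10) + 600)*(-28 - 14) = (-1 + 600)*(-42) = 599*(-42) = -25158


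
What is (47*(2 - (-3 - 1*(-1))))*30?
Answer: 5640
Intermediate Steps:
(47*(2 - (-3 - 1*(-1))))*30 = (47*(2 - (-3 + 1)))*30 = (47*(2 - 1*(-2)))*30 = (47*(2 + 2))*30 = (47*4)*30 = 188*30 = 5640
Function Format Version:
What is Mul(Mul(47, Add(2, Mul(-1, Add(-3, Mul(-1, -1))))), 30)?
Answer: 5640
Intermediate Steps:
Mul(Mul(47, Add(2, Mul(-1, Add(-3, Mul(-1, -1))))), 30) = Mul(Mul(47, Add(2, Mul(-1, Add(-3, 1)))), 30) = Mul(Mul(47, Add(2, Mul(-1, -2))), 30) = Mul(Mul(47, Add(2, 2)), 30) = Mul(Mul(47, 4), 30) = Mul(188, 30) = 5640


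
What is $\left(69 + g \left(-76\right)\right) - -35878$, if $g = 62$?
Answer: $31235$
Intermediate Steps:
$\left(69 + g \left(-76\right)\right) - -35878 = \left(69 + 62 \left(-76\right)\right) - -35878 = \left(69 - 4712\right) + 35878 = -4643 + 35878 = 31235$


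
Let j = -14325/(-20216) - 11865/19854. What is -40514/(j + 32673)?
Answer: -2710173658416/2185659394997 ≈ -1.2400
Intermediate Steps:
j = 7424285/66894744 (j = -14325*(-1/20216) - 11865*1/19854 = 14325/20216 - 3955/6618 = 7424285/66894744 ≈ 0.11098)
-40514/(j + 32673) = -40514/(7424285/66894744 + 32673) = -40514/2185659394997/66894744 = -40514*66894744/2185659394997 = -2710173658416/2185659394997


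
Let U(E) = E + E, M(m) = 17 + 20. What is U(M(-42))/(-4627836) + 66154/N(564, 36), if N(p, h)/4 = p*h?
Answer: 4251997955/5220199008 ≈ 0.81453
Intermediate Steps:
M(m) = 37
N(p, h) = 4*h*p (N(p, h) = 4*(p*h) = 4*(h*p) = 4*h*p)
U(E) = 2*E
U(M(-42))/(-4627836) + 66154/N(564, 36) = (2*37)/(-4627836) + 66154/((4*36*564)) = 74*(-1/4627836) + 66154/81216 = -37/2313918 + 66154*(1/81216) = -37/2313918 + 33077/40608 = 4251997955/5220199008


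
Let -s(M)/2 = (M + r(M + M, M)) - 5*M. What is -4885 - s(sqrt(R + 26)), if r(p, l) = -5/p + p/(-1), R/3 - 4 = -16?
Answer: -4885 - 23*I*sqrt(10)/2 ≈ -4885.0 - 36.366*I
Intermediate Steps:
R = -36 (R = 12 + 3*(-16) = 12 - 48 = -36)
r(p, l) = -p - 5/p (r(p, l) = -5/p + p*(-1) = -5/p - p = -p - 5/p)
s(M) = 5/M + 12*M (s(M) = -2*((M + (-(M + M) - 5/(M + M))) - 5*M) = -2*((M + (-2*M - 5*1/(2*M))) - 5*M) = -2*((M + (-2*M - 5/(2*M))) - 5*M) = -2*((-M - 5/(2*M)) - 5*M) = -2*(-6*M - 5/(2*M)) = 5/M + 12*M)
-4885 - s(sqrt(R + 26)) = -4885 - (5/(sqrt(-36 + 26)) + 12*sqrt(-36 + 26)) = -4885 - (5/(sqrt(-10)) + 12*sqrt(-10)) = -4885 - (5/((I*sqrt(10))) + 12*(I*sqrt(10))) = -4885 - (5*(-I*sqrt(10)/10) + 12*I*sqrt(10)) = -4885 - (-I*sqrt(10)/2 + 12*I*sqrt(10)) = -4885 - 23*I*sqrt(10)/2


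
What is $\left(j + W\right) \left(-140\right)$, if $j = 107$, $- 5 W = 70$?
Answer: $-13020$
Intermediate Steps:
$W = -14$ ($W = \left(- \frac{1}{5}\right) 70 = -14$)
$\left(j + W\right) \left(-140\right) = \left(107 - 14\right) \left(-140\right) = 93 \left(-140\right) = -13020$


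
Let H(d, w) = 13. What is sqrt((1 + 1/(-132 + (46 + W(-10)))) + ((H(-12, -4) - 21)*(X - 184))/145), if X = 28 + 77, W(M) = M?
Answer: sqrt(64768890)/3480 ≈ 2.3126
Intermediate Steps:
X = 105
sqrt((1 + 1/(-132 + (46 + W(-10)))) + ((H(-12, -4) - 21)*(X - 184))/145) = sqrt((1 + 1/(-132 + (46 - 10))) + ((13 - 21)*(105 - 184))/145) = sqrt((1 + 1/(-132 + 36)) - 8*(-79)*(1/145)) = sqrt((1 + 1/(-96)) + 632*(1/145)) = sqrt((1 - 1/96) + 632/145) = sqrt(95/96 + 632/145) = sqrt(74447/13920) = sqrt(64768890)/3480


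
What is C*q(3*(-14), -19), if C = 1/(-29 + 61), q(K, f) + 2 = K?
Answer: -11/8 ≈ -1.3750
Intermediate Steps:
q(K, f) = -2 + K
C = 1/32 ≈ 0.031250
C*q(3*(-14), -19) = (-2 + 3*(-14))/32 = (-2 - 42)/32 = (1/32)*(-44) = -11/8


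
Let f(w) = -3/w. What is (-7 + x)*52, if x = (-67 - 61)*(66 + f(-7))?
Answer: -3097588/7 ≈ -4.4251e+5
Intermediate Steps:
x = -59520/7 (x = (-67 - 61)*(66 - 3/(-7)) = -128*(66 - 3*(-1/7)) = -128*(66 + 3/7) = -128*465/7 = -59520/7 ≈ -8502.9)
(-7 + x)*52 = (-7 - 59520/7)*52 = -59569/7*52 = -3097588/7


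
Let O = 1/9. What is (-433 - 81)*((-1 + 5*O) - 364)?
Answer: 1685920/9 ≈ 1.8732e+5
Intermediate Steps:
O = 1/9 ≈ 0.11111
(-433 - 81)*((-1 + 5*O) - 364) = (-433 - 81)*((-1 + 5*(1/9)) - 364) = -514*((-1 + 5/9) - 364) = -514*(-4/9 - 364) = -514*(-3280/9) = 1685920/9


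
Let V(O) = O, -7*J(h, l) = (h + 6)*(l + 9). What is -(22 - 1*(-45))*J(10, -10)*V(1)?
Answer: -1072/7 ≈ -153.14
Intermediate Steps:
J(h, l) = -(6 + h)*(9 + l)/7 (J(h, l) = -(h + 6)*(l + 9)/7 = -(6 + h)*(9 + l)/7)
-(22 - 1*(-45))*J(10, -10)*V(1) = -(22 - 1*(-45))*(-54/7 - 9/7*10 - 6/7*(-10) - ⅐*10*(-10)) = -(22 + 45)*(-54/7 - 90/7 + 60/7 + 100/7) = -67*(16/7) = -1072/7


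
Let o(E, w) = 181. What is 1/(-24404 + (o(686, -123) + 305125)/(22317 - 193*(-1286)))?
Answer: -270515/6601342754 ≈ -4.0979e-5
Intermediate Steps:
1/(-24404 + (o(686, -123) + 305125)/(22317 - 193*(-1286))) = 1/(-24404 + (181 + 305125)/(22317 - 193*(-1286))) = 1/(-24404 + 305306/(22317 + 248198)) = 1/(-24404 + 305306/270515) = 1/(-6601342754/270515) = -270515/6601342754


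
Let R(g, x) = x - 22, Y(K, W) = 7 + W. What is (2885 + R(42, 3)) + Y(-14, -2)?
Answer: 2871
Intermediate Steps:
R(g, x) = -22 + x
(2885 + R(42, 3)) + Y(-14, -2) = (2885 + (-22 + 3)) + (7 - 2) = (2885 - 19) + 5 = 2866 + 5 = 2871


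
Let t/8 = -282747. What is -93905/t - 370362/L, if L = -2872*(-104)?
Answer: -50606353667/42226567968 ≈ -1.1984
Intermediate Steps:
t = -2261976 (t = 8*(-282747) = -2261976)
L = 298688
-93905/t - 370362/L = -93905/(-2261976) - 370362/298688 = -93905*(-1/2261976) - 370362*1/298688 = 93905/2261976 - 185181/149344 = -50606353667/42226567968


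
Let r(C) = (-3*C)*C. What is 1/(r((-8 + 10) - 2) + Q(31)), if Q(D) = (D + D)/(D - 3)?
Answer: 14/31 ≈ 0.45161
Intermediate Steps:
Q(D) = 2*D/(-3 + D) (Q(D) = (2*D)/(-3 + D) = 2*D/(-3 + D))
r(C) = -3*C²
1/(r((-8 + 10) - 2) + Q(31)) = 1/(-3*((-8 + 10) - 2)² + 2*31/(-3 + 31)) = 1/(-3*(2 - 2)² + 2*31/28) = 1/(-3*0² + 2*31*(1/28)) = 1/(-3*0 + 31/14) = 1/(0 + 31/14) = 1/(31/14) = 14/31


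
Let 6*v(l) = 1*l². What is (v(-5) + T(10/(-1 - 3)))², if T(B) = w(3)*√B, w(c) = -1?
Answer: 535/36 - 25*I*√10/6 ≈ 14.861 - 13.176*I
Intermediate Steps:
v(l) = l²/6 (v(l) = (1*l²)/6 = l²/6)
T(B) = -√B
(v(-5) + T(10/(-1 - 3)))² = ((⅙)*(-5)² - √(10/(-1 - 3)))² = ((⅙)*25 - √(10/(-4)))² = (25/6 - √(10*(-¼)))² = (25/6 - √(-5/2))² = (25/6 - I*√10/2)²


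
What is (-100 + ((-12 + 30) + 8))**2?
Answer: 5476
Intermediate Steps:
(-100 + ((-12 + 30) + 8))**2 = (-100 + (18 + 8))**2 = (-100 + 26)**2 = (-74)**2 = 5476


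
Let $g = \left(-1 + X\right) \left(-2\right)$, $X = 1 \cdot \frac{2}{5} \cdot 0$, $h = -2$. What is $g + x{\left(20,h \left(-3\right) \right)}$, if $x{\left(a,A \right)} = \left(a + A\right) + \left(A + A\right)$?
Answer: $40$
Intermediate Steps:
$X = 0$ ($X = 1 \cdot 2 \cdot \frac{1}{5} \cdot 0 = 1 \cdot \frac{2}{5} \cdot 0 = \frac{2}{5} \cdot 0 = 0$)
$g = 2$ ($g = \left(-1 + 0\right) \left(-2\right) = \left(-1\right) \left(-2\right) = 2$)
$x{\left(a,A \right)} = a + 3 A$ ($x{\left(a,A \right)} = \left(A + a\right) + 2 A = a + 3 A$)
$g + x{\left(20,h \left(-3\right) \right)} = 2 + \left(20 + 3 \left(\left(-2\right) \left(-3\right)\right)\right) = 2 + \left(20 + 3 \cdot 6\right) = 2 + \left(20 + 18\right) = 2 + 38 = 40$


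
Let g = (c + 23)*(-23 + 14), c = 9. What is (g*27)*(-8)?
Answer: 62208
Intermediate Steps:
g = -288 (g = (9 + 23)*(-23 + 14) = 32*(-9) = -288)
(g*27)*(-8) = -288*27*(-8) = -7776*(-8) = 62208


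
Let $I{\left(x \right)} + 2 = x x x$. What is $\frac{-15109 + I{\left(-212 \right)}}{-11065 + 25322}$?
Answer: $- \frac{9543239}{14257} \approx -669.37$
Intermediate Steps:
$I{\left(x \right)} = -2 + x^{3}$ ($I{\left(x \right)} = -2 + x x x = -2 + x^{2} x = -2 + x^{3}$)
$\frac{-15109 + I{\left(-212 \right)}}{-11065 + 25322} = \frac{-15109 + \left(-2 + \left(-212\right)^{3}\right)}{-11065 + 25322} = \frac{-15109 - 9528130}{14257} = \left(-15109 - 9528130\right) \frac{1}{14257} = \left(-9543239\right) \frac{1}{14257} = - \frac{9543239}{14257}$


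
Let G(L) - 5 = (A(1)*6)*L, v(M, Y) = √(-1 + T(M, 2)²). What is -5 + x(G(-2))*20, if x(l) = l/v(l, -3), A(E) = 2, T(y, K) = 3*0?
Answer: -5 + 380*I ≈ -5.0 + 380.0*I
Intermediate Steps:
T(y, K) = 0
v(M, Y) = I (v(M, Y) = √(-1 + 0²) = √(-1 + 0) = √(-1) = I)
G(L) = 5 + 12*L (G(L) = 5 + (2*6)*L = 5 + 12*L)
x(l) = -I*l (x(l) = l/I = l*(-I) = -I*l)
-5 + x(G(-2))*20 = -5 - I*(5 + 12*(-2))*20 = -5 - I*(5 - 24)*20 = -5 - 1*I*(-19)*20 = -5 + (19*I)*20 = -5 + 380*I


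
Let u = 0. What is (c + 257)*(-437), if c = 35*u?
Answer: -112309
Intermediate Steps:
c = 0 (c = 35*0 = 0)
(c + 257)*(-437) = (0 + 257)*(-437) = 257*(-437) = -112309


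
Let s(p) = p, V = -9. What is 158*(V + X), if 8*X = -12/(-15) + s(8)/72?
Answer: -252721/180 ≈ -1404.0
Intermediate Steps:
X = 41/360 (X = (-12/(-15) + 8/72)/8 = (-12*(-1/15) + 8*(1/72))/8 = (4/5 + 1/9)/8 = (1/8)*(41/45) = 41/360 ≈ 0.11389)
158*(V + X) = 158*(-9 + 41/360) = 158*(-3199/360) = -252721/180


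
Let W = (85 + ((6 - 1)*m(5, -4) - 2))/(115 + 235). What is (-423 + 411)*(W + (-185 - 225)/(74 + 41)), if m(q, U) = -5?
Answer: 164196/4025 ≈ 40.794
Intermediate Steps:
W = 29/175 (W = (85 + ((6 - 1)*(-5) - 2))/(115 + 235) = (85 + (5*(-5) - 2))/350 = (85 + (-25 - 2))*(1/350) = (85 - 27)*(1/350) = 58*(1/350) = 29/175 ≈ 0.16571)
(-423 + 411)*(W + (-185 - 225)/(74 + 41)) = (-423 + 411)*(29/175 + (-185 - 225)/(74 + 41)) = -12*(29/175 - 410/115) = -12*(29/175 - 410*1/115) = -12*(29/175 - 82/23) = -12*(-13683/4025) = 164196/4025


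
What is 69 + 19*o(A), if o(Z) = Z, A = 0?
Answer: 69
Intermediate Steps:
69 + 19*o(A) = 69 + 19*0 = 69 + 0 = 69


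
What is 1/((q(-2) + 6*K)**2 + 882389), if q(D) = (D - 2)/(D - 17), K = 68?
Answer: 361/378697965 ≈ 9.5327e-7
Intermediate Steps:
q(D) = (-2 + D)/(-17 + D)
1/((q(-2) + 6*K)**2 + 882389) = 1/(((-2 - 2)/(-17 - 2) + 6*68)**2 + 882389) = 1/((-4/(-19) + 408)**2 + 882389) = 1/((-1/19*(-4) + 408)**2 + 882389) = 1/((4/19 + 408)**2 + 882389) = 1/((7756/19)**2 + 882389) = 1/(60155536/361 + 882389) = 1/(378697965/361) = 361/378697965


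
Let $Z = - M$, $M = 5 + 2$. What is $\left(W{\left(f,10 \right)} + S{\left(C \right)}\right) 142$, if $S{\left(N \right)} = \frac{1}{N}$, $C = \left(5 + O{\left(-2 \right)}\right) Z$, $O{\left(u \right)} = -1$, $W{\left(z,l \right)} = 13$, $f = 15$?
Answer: $\frac{25773}{14} \approx 1840.9$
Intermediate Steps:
$M = 7$
$Z = -7$ ($Z = \left(-1\right) 7 = -7$)
$C = -28$ ($C = \left(5 - 1\right) \left(-7\right) = 4 \left(-7\right) = -28$)
$\left(W{\left(f,10 \right)} + S{\left(C \right)}\right) 142 = \left(13 + \frac{1}{-28}\right) 142 = \left(13 - \frac{1}{28}\right) 142 = \frac{363}{28} \cdot 142 = \frac{25773}{14}$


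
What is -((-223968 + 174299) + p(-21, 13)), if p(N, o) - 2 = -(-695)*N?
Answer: 64262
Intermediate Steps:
p(N, o) = 2 + 695*N (p(N, o) = 2 - (-695)*N = 2 + 695*N)
-((-223968 + 174299) + p(-21, 13)) = -((-223968 + 174299) + (2 + 695*(-21))) = -(-49669 + (2 - 14595)) = -(-49669 - 14593) = -1*(-64262) = 64262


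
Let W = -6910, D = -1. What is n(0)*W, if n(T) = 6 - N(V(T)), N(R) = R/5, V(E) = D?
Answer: -42842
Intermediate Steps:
V(E) = -1
N(R) = R/5 (N(R) = R*(⅕) = R/5)
n(T) = 31/5 (n(T) = 6 - (-1)/5 = 6 - 1*(-⅕) = 6 + ⅕ = 31/5)
n(0)*W = (31/5)*(-6910) = -42842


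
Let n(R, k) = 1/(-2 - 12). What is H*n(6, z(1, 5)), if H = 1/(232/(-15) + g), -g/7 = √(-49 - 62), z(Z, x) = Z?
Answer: 1740/8943193 - 225*I*√111/2555198 ≈ 0.00019456 - 0.00092773*I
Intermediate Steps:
n(R, k) = -1/14 (n(R, k) = 1/(-14) = -1/14)
g = -7*I*√111 (g = -7*√(-49 - 62) = -7*I*√111 ≈ -73.75*I)
H = 1/(-232/15 - 7*I*√111) (H = 1/(232/(-15) - 7*I*√111) = 1/(232*(-1/15) - 7*I*√111) = 1/(-232/15 - 7*I*√111) ≈ -0.0027239 + 0.012988*I)
H*n(6, z(1, 5)) = (-3480/1277599 + 1575*I*√111/1277599)*(-1/14) = 1740/8943193 - 225*I*√111/2555198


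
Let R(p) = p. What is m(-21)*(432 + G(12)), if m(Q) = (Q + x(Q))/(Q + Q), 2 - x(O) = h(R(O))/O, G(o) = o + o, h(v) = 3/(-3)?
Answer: 30400/147 ≈ 206.80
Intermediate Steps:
h(v) = -1 (h(v) = 3*(-1/3) = -1)
G(o) = 2*o
x(O) = 2 + 1/O (x(O) = 2 - (-1)/O = 2 + 1/O)
m(Q) = (2 + Q + 1/Q)/(2*Q) (m(Q) = (Q + (2 + 1/Q))/(Q + Q) = (2 + Q + 1/Q)/((2*Q)) = (2 + Q + 1/Q)*(1/(2*Q)) = (2 + Q + 1/Q)/(2*Q))
m(-21)*(432 + G(12)) = ((1/2)*(1 + (-21)**2 + 2*(-21))/(-21)**2)*(432 + 2*12) = ((1/2)*(1/441)*(1 + 441 - 42))*(432 + 24) = ((1/2)*(1/441)*400)*456 = (200/441)*456 = 30400/147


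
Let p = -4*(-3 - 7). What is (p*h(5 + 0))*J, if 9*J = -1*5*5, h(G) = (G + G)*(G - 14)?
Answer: 10000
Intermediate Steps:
h(G) = 2*G*(-14 + G) (h(G) = (2*G)*(-14 + G) = 2*G*(-14 + G))
p = 40 (p = -4*(-10) = 40)
J = -25/9 (J = (-1*5*5)/9 = (-5*5)/9 = (⅑)*(-25) = -25/9 ≈ -2.7778)
(p*h(5 + 0))*J = (40*(2*(5 + 0)*(-14 + (5 + 0))))*(-25/9) = (40*(2*5*(-14 + 5)))*(-25/9) = (40*(2*5*(-9)))*(-25/9) = (40*(-90))*(-25/9) = -3600*(-25/9) = 10000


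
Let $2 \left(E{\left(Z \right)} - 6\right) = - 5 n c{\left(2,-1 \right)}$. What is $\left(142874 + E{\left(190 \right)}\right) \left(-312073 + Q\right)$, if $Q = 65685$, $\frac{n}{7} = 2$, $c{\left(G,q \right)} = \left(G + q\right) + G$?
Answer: $-35178046700$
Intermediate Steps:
$c{\left(G,q \right)} = q + 2 G$
$n = 14$ ($n = 7 \cdot 2 = 14$)
$E{\left(Z \right)} = -99$ ($E{\left(Z \right)} = 6 + \frac{\left(-5\right) 14 \left(-1 + 2 \cdot 2\right)}{2} = 6 + \frac{\left(-70\right) \left(-1 + 4\right)}{2} = 6 + \frac{\left(-70\right) 3}{2} = 6 + \frac{1}{2} \left(-210\right) = 6 - 105 = -99$)
$\left(142874 + E{\left(190 \right)}\right) \left(-312073 + Q\right) = \left(142874 - 99\right) \left(-312073 + 65685\right) = 142775 \left(-246388\right) = -35178046700$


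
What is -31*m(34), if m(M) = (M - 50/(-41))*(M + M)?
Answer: -3043952/41 ≈ -74243.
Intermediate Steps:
m(M) = 2*M*(50/41 + M) (m(M) = (M - 50*(-1/41))*(2*M) = (M + 50/41)*(2*M) = (50/41 + M)*(2*M) = 2*M*(50/41 + M))
-31*m(34) = -62*34*(50 + 41*34)/41 = -62*34*(50 + 1394)/41 = -62*34*1444/41 = -31*98192/41 = -3043952/41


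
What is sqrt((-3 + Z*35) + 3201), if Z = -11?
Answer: sqrt(2813) ≈ 53.038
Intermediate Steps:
sqrt((-3 + Z*35) + 3201) = sqrt((-3 - 11*35) + 3201) = sqrt((-3 - 385) + 3201) = sqrt(-388 + 3201) = sqrt(2813)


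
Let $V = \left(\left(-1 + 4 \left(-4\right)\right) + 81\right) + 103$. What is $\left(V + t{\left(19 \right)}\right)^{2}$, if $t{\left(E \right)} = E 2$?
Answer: $42025$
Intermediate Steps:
$t{\left(E \right)} = 2 E$
$V = 167$ ($V = \left(\left(-1 - 16\right) + 81\right) + 103 = \left(-17 + 81\right) + 103 = 64 + 103 = 167$)
$\left(V + t{\left(19 \right)}\right)^{2} = \left(167 + 2 \cdot 19\right)^{2} = \left(167 + 38\right)^{2} = 205^{2} = 42025$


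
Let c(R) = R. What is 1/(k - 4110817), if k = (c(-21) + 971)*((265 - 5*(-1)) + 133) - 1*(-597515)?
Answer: -1/3130452 ≈ -3.1944e-7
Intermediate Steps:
k = 980365 (k = (-21 + 971)*((265 - 5*(-1)) + 133) - 1*(-597515) = 950*((265 + 5) + 133) + 597515 = 950*(270 + 133) + 597515 = 950*403 + 597515 = 382850 + 597515 = 980365)
1/(k - 4110817) = 1/(980365 - 4110817) = 1/(-3130452) = -1/3130452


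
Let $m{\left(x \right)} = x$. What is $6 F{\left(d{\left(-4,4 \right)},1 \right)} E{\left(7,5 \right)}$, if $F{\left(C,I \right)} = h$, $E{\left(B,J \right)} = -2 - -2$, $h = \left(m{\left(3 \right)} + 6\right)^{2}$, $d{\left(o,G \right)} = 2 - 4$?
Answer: $0$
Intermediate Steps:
$d{\left(o,G \right)} = -2$
$h = 81$ ($h = \left(3 + 6\right)^{2} = 9^{2} = 81$)
$E{\left(B,J \right)} = 0$ ($E{\left(B,J \right)} = -2 + 2 = 0$)
$F{\left(C,I \right)} = 81$
$6 F{\left(d{\left(-4,4 \right)},1 \right)} E{\left(7,5 \right)} = 6 \cdot 81 \cdot 0 = 486 \cdot 0 = 0$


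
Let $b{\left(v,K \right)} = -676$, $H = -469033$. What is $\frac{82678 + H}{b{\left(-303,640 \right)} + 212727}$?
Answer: $- \frac{386355}{212051} \approx -1.822$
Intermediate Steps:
$\frac{82678 + H}{b{\left(-303,640 \right)} + 212727} = \frac{82678 - 469033}{-676 + 212727} = - \frac{386355}{212051}$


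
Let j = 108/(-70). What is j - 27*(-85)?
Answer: 80271/35 ≈ 2293.5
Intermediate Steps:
j = -54/35 (j = 108*(-1/70) = -54/35 ≈ -1.5429)
j - 27*(-85) = -54/35 - 27*(-85) = -54/35 + 2295 = 80271/35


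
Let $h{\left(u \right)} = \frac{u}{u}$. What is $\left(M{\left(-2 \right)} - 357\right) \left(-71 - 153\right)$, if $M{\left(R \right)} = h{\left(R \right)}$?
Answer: $79744$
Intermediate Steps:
$h{\left(u \right)} = 1$
$M{\left(R \right)} = 1$
$\left(M{\left(-2 \right)} - 357\right) \left(-71 - 153\right) = \left(1 - 357\right) \left(-71 - 153\right) = \left(-356\right) \left(-224\right) = 79744$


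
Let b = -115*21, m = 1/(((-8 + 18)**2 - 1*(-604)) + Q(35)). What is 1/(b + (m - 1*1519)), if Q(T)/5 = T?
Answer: -879/3457985 ≈ -0.00025419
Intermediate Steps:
Q(T) = 5*T
m = 1/879 (m = 1/(((-8 + 18)**2 - 1*(-604)) + 5*35) = 1/((10**2 + 604) + 175) = 1/((100 + 604) + 175) = 1/(704 + 175) = 1/879 ≈ 0.0011377)
b = -2415
1/(b + (m - 1*1519)) = 1/(-2415 + (1/879 - 1*1519)) = 1/(-2415 + (1/879 - 1519)) = 1/(-2415 - 1335200/879) = 1/(-3457985/879) = -879/3457985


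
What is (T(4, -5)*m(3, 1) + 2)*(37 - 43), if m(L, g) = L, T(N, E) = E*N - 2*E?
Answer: 168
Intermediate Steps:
T(N, E) = -2*E + E*N
(T(4, -5)*m(3, 1) + 2)*(37 - 43) = (-5*(-2 + 4)*3 + 2)*(37 - 43) = (-5*2*3 + 2)*(-6) = (-10*3 + 2)*(-6) = (-30 + 2)*(-6) = -28*(-6) = 168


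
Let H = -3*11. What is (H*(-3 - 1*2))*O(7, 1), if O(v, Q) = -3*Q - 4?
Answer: -1155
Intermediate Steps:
O(v, Q) = -4 - 3*Q
H = -33
(H*(-3 - 1*2))*O(7, 1) = (-33*(-3 - 1*2))*(-4 - 3*1) = (-33*(-3 - 2))*(-4 - 3) = -33*(-5)*(-7) = 165*(-7) = -1155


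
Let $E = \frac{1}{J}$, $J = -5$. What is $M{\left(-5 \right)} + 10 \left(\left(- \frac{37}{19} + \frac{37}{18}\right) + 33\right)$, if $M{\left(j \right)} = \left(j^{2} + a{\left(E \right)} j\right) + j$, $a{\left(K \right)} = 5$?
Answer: $\frac{55760}{171} \approx 326.08$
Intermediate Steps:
$E = - \frac{1}{5}$ ($E = \frac{1}{-5} = - \frac{1}{5} \approx -0.2$)
$M{\left(j \right)} = j^{2} + 6 j$ ($M{\left(j \right)} = \left(j^{2} + 5 j\right) + j = j^{2} + 6 j$)
$M{\left(-5 \right)} + 10 \left(\left(- \frac{37}{19} + \frac{37}{18}\right) + 33\right) = - 5 \left(6 - 5\right) + 10 \left(\left(- \frac{37}{19} + \frac{37}{18}\right) + 33\right) = \left(-5\right) 1 + 10 \left(\left(\left(-37\right) \frac{1}{19} + 37 \cdot \frac{1}{18}\right) + 33\right) = -5 + 10 \left(\left(- \frac{37}{19} + \frac{37}{18}\right) + 33\right) = -5 + 10 \left(\frac{37}{342} + 33\right) = -5 + 10 \cdot \frac{11323}{342} = -5 + \frac{56615}{171} = \frac{55760}{171}$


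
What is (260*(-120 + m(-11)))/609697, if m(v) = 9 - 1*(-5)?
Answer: -27560/609697 ≈ -0.045203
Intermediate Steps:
m(v) = 14 (m(v) = 9 + 5 = 14)
(260*(-120 + m(-11)))/609697 = (260*(-120 + 14))/609697 = (260*(-106))*(1/609697) = -27560*1/609697 = -27560/609697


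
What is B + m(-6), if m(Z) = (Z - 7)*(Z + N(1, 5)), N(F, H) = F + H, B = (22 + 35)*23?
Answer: 1311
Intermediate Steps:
B = 1311 (B = 57*23 = 1311)
m(Z) = (-7 + Z)*(6 + Z) (m(Z) = (Z - 7)*(Z + (1 + 5)) = (-7 + Z)*(Z + 6) = (-7 + Z)*(6 + Z))
B + m(-6) = 1311 + (-42 + (-6)² - 1*(-6)) = 1311 + (-42 + 36 + 6) = 1311 + 0 = 1311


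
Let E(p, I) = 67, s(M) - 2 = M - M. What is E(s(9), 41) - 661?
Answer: -594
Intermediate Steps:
s(M) = 2 (s(M) = 2 + (M - M) = 2 + 0 = 2)
E(s(9), 41) - 661 = 67 - 661 = -594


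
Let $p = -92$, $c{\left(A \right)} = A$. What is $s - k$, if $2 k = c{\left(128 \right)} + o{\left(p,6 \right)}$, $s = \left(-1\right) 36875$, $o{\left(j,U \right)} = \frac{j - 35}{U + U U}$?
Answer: $- \frac{3102749}{84} \approx -36938.0$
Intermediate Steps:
$o{\left(j,U \right)} = \frac{-35 + j}{U + U^{2}}$
$s = -36875$
$k = \frac{5249}{84}$ ($k = \frac{128 + \frac{-35 - 92}{6 \left(1 + 6\right)}}{2} = \frac{128 + \frac{1}{6} \cdot \frac{1}{7} \left(-127\right)}{2} = \frac{128 - \frac{127}{42}}{2} = \frac{1}{2} \cdot \frac{5249}{42} = \frac{5249}{84} \approx 62.488$)
$s - k = -36875 - \frac{5249}{84} = - \frac{3102749}{84}$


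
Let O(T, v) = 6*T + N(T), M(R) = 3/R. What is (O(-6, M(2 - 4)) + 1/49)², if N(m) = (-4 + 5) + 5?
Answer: 2157961/2401 ≈ 898.78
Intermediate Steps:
N(m) = 6 (N(m) = 1 + 5 = 6)
O(T, v) = 6 + 6*T (O(T, v) = 6*T + 6 = 6 + 6*T)
(O(-6, M(2 - 4)) + 1/49)² = ((6 + 6*(-6)) + 1/49)² = ((6 - 36) + 1/49)² = (-30 + 1/49)² = (-1469/49)² = 2157961/2401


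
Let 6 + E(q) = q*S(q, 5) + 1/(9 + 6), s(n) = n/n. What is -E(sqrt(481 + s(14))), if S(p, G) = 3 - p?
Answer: 7319/15 - 3*sqrt(482) ≈ 422.07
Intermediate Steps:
s(n) = 1
E(q) = -89/15 + q*(3 - q) (E(q) = -6 + (q*(3 - q) + 1/(9 + 6)) = -6 + (q*(3 - q) + 1/15) = -6 + (1/15 + q*(3 - q)) = -89/15 + q*(3 - q))
-E(sqrt(481 + s(14))) = -(-89/15 - (sqrt(481 + 1))**2 + 3*sqrt(481 + 1)) = -(-89/15 - (sqrt(482))**2 + 3*sqrt(482)) = -(-89/15 - 1*482 + 3*sqrt(482)) = -(-89/15 - 482 + 3*sqrt(482)) = -(-7319/15 + 3*sqrt(482)) = 7319/15 - 3*sqrt(482)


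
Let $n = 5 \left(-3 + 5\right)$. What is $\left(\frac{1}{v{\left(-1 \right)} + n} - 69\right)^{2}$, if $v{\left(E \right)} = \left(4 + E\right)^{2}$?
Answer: $\frac{1716100}{361} \approx 4753.7$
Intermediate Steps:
$n = 10$ ($n = 5 \cdot 2 = 10$)
$\left(\frac{1}{v{\left(-1 \right)} + n} - 69\right)^{2} = \left(\frac{1}{\left(4 - 1\right)^{2} + 10} - 69\right)^{2} = \left(\frac{1}{3^{2} + 10} - 69\right)^{2} = \left(\frac{1}{9 + 10} - 69\right)^{2} = \left(\frac{1}{19} - 69\right)^{2} = \left(- \frac{1310}{19}\right)^{2} = \frac{1716100}{361}$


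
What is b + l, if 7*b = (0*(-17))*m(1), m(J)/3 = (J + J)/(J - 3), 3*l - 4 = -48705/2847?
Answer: -12439/2847 ≈ -4.3692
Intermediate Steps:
l = -12439/2847 (l = 4/3 + (-48705/2847)/3 = 4/3 + (-48705*1/2847)/3 = 4/3 + (1/3)*(-16235/949) = 4/3 - 16235/2847 = -12439/2847 ≈ -4.3692)
m(J) = 6*J/(-3 + J) (m(J) = 3*((J + J)/(J - 3)) = 3*((2*J)/(-3 + J)) = 3*(2*J/(-3 + J)) = 6*J/(-3 + J))
b = 0 (b = ((0*(-17))*(6*1/(-3 + 1)))/7 = (0*(6*1/(-2)))/7 = (0*(6*1*(-1/2)))/7 = (0*(-3))/7 = (1/7)*0 = 0)
b + l = 0 - 12439/2847 = -12439/2847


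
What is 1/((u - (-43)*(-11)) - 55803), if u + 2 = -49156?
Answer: -1/105434 ≈ -9.4846e-6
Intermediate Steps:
u = -49158 (u = -2 - 49156 = -49158)
1/((u - (-43)*(-11)) - 55803) = 1/((-49158 - (-43)*(-11)) - 55803) = 1/((-49158 - 1*473) - 55803) = 1/((-49158 - 473) - 55803) = 1/(-49631 - 55803) = 1/(-105434) = -1/105434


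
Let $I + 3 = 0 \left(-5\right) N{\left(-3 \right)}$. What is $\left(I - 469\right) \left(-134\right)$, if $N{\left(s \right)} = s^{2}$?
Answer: $63248$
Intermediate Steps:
$I = -3$ ($I = -3 + 0 \left(-5\right) \left(-3\right)^{2} = -3 + 0 \cdot 9 = -3 + 0 = -3$)
$\left(I - 469\right) \left(-134\right) = \left(-3 - 469\right) \left(-134\right) = \left(-472\right) \left(-134\right) = 63248$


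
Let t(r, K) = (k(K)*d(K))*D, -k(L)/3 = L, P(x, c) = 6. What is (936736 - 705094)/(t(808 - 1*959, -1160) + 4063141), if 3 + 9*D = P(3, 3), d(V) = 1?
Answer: 25738/451589 ≈ 0.056994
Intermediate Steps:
k(L) = -3*L
D = 1/3 (D = -1/3 + (1/9)*6 = -1/3 + 2/3 = 1/3 ≈ 0.33333)
t(r, K) = -K (t(r, K) = (-3*K*1)*(1/3) = -3*K*(1/3) = -K)
(936736 - 705094)/(t(808 - 1*959, -1160) + 4063141) = (936736 - 705094)/(-1*(-1160) + 4063141) = 231642/(1160 + 4063141) = 231642/4064301 = 231642*(1/4064301) = 25738/451589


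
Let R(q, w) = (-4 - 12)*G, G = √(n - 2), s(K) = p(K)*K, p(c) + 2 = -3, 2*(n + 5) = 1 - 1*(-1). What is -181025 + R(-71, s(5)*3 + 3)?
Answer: -181025 - 16*I*√6 ≈ -1.8103e+5 - 39.192*I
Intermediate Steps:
n = -4 (n = -5 + (1 - 1*(-1))/2 = -5 + (1 + 1)/2 = -5 + (½)*2 = -5 + 1 = -4)
p(c) = -5 (p(c) = -2 - 3 = -5)
s(K) = -5*K
G = I*√6 (G = √(-4 - 2) = √(-6) = I*√6 ≈ 2.4495*I)
R(q, w) = -16*I*√6 (R(q, w) = (-4 - 12)*(I*√6) = -16*I*√6)
-181025 + R(-71, s(5)*3 + 3) = -181025 - 16*I*√6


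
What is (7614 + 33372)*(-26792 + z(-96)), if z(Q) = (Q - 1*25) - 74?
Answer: -1106089182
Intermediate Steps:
z(Q) = -99 + Q (z(Q) = (Q - 25) - 74 = (-25 + Q) - 74 = -99 + Q)
(7614 + 33372)*(-26792 + z(-96)) = (7614 + 33372)*(-26792 + (-99 - 96)) = 40986*(-26792 - 195) = 40986*(-26987) = -1106089182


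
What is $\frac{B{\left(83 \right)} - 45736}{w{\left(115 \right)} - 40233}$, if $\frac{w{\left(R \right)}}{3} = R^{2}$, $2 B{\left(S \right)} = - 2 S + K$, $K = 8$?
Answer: $\frac{45815}{558} \approx 82.106$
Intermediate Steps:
$B{\left(S \right)} = 4 - S$ ($B{\left(S \right)} = \frac{- 2 S + 8}{2} = \frac{8 - 2 S}{2} = 4 - S$)
$w{\left(R \right)} = 3 R^{2}$
$\frac{B{\left(83 \right)} - 45736}{w{\left(115 \right)} - 40233} = \frac{\left(4 - 83\right) - 45736}{3 \cdot 115^{2} - 40233} = \frac{\left(4 - 83\right) - 45736}{3 \cdot 13225 - 40233} = \frac{-79 - 45736}{39675 - 40233} = - \frac{45815}{-558} = \left(-45815\right) \left(- \frac{1}{558}\right) = \frac{45815}{558}$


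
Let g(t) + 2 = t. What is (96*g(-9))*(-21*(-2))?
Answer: -44352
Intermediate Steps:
g(t) = -2 + t
(96*g(-9))*(-21*(-2)) = (96*(-2 - 9))*(-21*(-2)) = (96*(-11))*42 = -1056*42 = -44352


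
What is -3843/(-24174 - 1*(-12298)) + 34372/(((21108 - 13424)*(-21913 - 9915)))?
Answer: 29358134027/90764687386 ≈ 0.32345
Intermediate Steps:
-3843/(-24174 - 1*(-12298)) + 34372/(((21108 - 13424)*(-21913 - 9915))) = -3843/(-24174 + 12298) + 34372/((7684*(-31828))) = -3843/(-11876) + 34372/(-244566352) = -3843*(-1/11876) + 34372*(-1/244566352) = 3843/11876 - 8593/61141588 = 29358134027/90764687386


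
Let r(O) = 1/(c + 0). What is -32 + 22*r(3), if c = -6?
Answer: -107/3 ≈ -35.667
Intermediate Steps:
r(O) = -⅙ (r(O) = 1/(-6 + 0) = 1/(-6) = -⅙)
-32 + 22*r(3) = -32 + 22*(-⅙) = -32 - 11/3 = -107/3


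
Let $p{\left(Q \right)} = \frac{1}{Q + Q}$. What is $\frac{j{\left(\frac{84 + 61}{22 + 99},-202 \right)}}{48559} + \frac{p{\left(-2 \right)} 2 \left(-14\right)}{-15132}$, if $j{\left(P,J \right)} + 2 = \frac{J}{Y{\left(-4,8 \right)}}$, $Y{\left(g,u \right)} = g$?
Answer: $\frac{393989}{734794788} \approx 0.00053619$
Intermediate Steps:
$p{\left(Q \right)} = \frac{1}{2 Q}$
$j{\left(P,J \right)} = -2 - \frac{J}{4}$ ($j{\left(P,J \right)} = -2 + \frac{J}{-4} = -2 + J \left(- \frac{1}{4}\right) = -2 - \frac{J}{4}$)
$\frac{j{\left(\frac{84 + 61}{22 + 99},-202 \right)}}{48559} + \frac{p{\left(-2 \right)} 2 \left(-14\right)}{-15132} = \frac{-2 - - \frac{101}{2}}{48559} + \frac{\frac{1}{2 \left(-2\right)} 2 \left(-14\right)}{-15132} = \left(-2 + \frac{101}{2}\right) \frac{1}{48559} + \frac{1}{2} \left(- \frac{1}{2}\right) 2 \left(-14\right) \left(- \frac{1}{15132}\right) = \frac{97}{2} \cdot \frac{1}{48559} + \left(- \frac{1}{4}\right) 2 \left(-14\right) \left(- \frac{1}{15132}\right) = \frac{97}{97118} + \left(- \frac{1}{2}\right) \left(-14\right) \left(- \frac{1}{15132}\right) = \frac{97}{97118} + 7 \left(- \frac{1}{15132}\right) = \frac{97}{97118} - \frac{7}{15132} = \frac{393989}{734794788}$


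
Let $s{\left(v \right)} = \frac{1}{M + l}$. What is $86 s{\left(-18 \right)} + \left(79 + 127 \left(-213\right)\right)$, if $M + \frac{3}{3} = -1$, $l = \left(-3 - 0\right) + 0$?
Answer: $- \frac{134946}{5} \approx -26989.0$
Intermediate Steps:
$l = -3$ ($l = \left(-3 + \left(-1 + 1\right)\right) + 0 = \left(-3 + 0\right) + 0 = -3 + 0 = -3$)
$M = -2$ ($M = -1 - 1 = -2$)
$s{\left(v \right)} = - \frac{1}{5}$ ($s{\left(v \right)} = \frac{1}{-2 - 3} = \frac{1}{-5} = - \frac{1}{5}$)
$86 s{\left(-18 \right)} + \left(79 + 127 \left(-213\right)\right) = 86 \left(- \frac{1}{5}\right) + \left(79 + 127 \left(-213\right)\right) = - \frac{86}{5} + \left(79 - 27051\right) = - \frac{86}{5} - 26972 = - \frac{134946}{5}$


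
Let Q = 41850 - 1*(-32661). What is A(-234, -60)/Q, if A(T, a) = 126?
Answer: 14/8279 ≈ 0.0016910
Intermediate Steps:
Q = 74511 (Q = 41850 + 32661 = 74511)
A(-234, -60)/Q = 126/74511 = 126*(1/74511) = 14/8279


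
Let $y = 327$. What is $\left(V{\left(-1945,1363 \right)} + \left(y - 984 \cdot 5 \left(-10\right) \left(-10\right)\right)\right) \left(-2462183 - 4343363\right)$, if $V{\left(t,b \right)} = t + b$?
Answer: $3350064046230$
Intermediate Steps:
$V{\left(t,b \right)} = b + t$
$\left(V{\left(-1945,1363 \right)} + \left(y - 984 \cdot 5 \left(-10\right) \left(-10\right)\right)\right) \left(-2462183 - 4343363\right) = \left(\left(1363 - 1945\right) + \left(327 - 984 \cdot 5 \left(-10\right) \left(-10\right)\right)\right) \left(-2462183 - 4343363\right) = \left(-582 + \left(327 - 984 \left(\left(-50\right) \left(-10\right)\right)\right)\right) \left(-6805546\right) = \left(-582 + \left(327 - 492000\right)\right) \left(-6805546\right) = \left(-582 - 491673\right) \left(-6805546\right) = \left(-492255\right) \left(-6805546\right) = 3350064046230$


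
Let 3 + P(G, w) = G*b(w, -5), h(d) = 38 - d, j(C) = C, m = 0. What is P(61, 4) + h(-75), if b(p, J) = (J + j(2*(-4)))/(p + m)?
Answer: -353/4 ≈ -88.250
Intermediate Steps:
b(p, J) = (-8 + J)/p (b(p, J) = (J + 2*(-4))/(p + 0) = (J - 8)/p = (-8 + J)/p)
P(G, w) = -3 - 13*G/w (P(G, w) = -3 + G*((-8 - 5)/w) = -3 + G*(-13/w) = -3 - 13*G/w)
P(61, 4) + h(-75) = (-3 - 13*61/4) + (38 - 1*(-75)) = (-3 - 13*61*¼) + (38 + 75) = (-3 - 793/4) + 113 = -805/4 + 113 = -353/4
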